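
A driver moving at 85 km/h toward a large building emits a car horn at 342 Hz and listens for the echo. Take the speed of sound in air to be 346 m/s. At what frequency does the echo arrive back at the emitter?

85 km/h = 23.61 m/s.
The large building receives the sound from a moving source: f₁ = f₀ · v/(v − v_e) = 342 × 346/322.39 ≈ 367 Hz.
On the return leg the driver is a moving observer: f₂ = f₁ · (v + v_e)/v = 367 × 369.61/346 ≈ 392 Hz.
Equivalently f₂ = f₀ · (v + v_e)/(v − v_e).

392 Hz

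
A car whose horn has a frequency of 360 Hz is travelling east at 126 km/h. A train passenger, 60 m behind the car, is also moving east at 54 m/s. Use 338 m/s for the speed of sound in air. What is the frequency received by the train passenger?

378 Hz

126 km/h = 35 m/s.
The train passenger is behind, so the car is moving away from it while the train passenger is moving toward the car.
Both move, so f' = f · (v + v_o)/(v + v_s).
f' = 360 × (338 + 54)/(338 + 35) = 360 × 392/373 ≈ 378 Hz.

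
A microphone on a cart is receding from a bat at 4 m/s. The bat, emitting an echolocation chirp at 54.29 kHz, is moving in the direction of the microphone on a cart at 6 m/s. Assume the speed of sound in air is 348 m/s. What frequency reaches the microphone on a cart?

54.6 kHz

Both move, so f' = f · (v − v_o)/(v − v_s).
f' = 54.29 × (348 − 4)/(348 − 6) = 54.29 × 344/342 ≈ 54.6 kHz.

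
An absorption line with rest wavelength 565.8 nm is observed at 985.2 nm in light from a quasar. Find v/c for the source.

λ'/λ₀ = 1.7413 > 1 (redshift), so the source is receding.
λ'/λ₀ = √((1 + β)/(1 − β)) for a receding source ⇒ β = (r² − 1)/(r² + 1) with r = λ'/λ₀.
β = (3.0320 − 1)/(3.0320 + 1) ≈ 0.504.

0.504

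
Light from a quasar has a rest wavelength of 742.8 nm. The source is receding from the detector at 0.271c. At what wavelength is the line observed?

Relativistic Doppler for wavelength: λ' = λ₀ · √((1 + β)/(1 − β)).
λ' = 742.8 × √(1.2710/0.7290) = 742.8 × 1.32041 ≈ 980.8 nm.

980.8 nm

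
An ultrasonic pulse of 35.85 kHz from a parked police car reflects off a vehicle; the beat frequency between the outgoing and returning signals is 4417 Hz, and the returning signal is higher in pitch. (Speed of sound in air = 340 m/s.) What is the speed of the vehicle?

Double Doppler shift off a moving reflector: f₂ = f₀ · (v + u)/(v − u) (u > 0 toward emitter).
Returning signal is higher, so f₂ = f₀ + Δf = 35850 + 4417 = 40267 Hz.
Rearranging, u = v · (f₂ − f₀)/(f₂ + f₀) = 340 × 4417/76117 ≈ 19.7 m/s.
So the vehicle is moving at 19.7 m/s toward the emitter.

19.7 m/s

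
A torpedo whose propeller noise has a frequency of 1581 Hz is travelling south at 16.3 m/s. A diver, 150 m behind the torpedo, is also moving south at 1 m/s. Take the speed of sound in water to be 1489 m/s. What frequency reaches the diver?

The diver is behind, so the torpedo is moving away from it while the diver is moving toward the torpedo.
Both move, so f' = f · (v + v_o)/(v + v_s).
f' = 1581 × (1489 + 1)/(1489 + 16.3) = 1581 × 1490/1505.3 ≈ 1565 Hz.

1565 Hz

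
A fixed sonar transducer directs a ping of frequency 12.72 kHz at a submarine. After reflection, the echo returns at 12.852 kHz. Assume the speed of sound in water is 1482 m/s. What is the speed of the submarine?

Double Doppler shift off a moving reflector: f₂ = f₀ · (v + u)/(v − u) (u > 0 toward emitter).
Rearranging, u = v · (f₂ − f₀)/(f₂ + f₀) = 1482 × 0.132/25.572 ≈ 7.6 m/s.
So the submarine is moving at 7.6 m/s toward the emitter.

7.6 m/s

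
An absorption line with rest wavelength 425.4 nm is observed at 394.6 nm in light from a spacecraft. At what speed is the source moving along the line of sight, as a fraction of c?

λ'/λ₀ = 0.9276 < 1 (blueshift), so the source is approaching.
λ'/λ₀ = √((1 − β)/(1 + β)) for an approaching source ⇒ β = (1 − r²)/(1 + r²) with r = λ'/λ₀.
β = (1 − 0.8604)/(1 + 0.8604) ≈ 0.075.

0.075c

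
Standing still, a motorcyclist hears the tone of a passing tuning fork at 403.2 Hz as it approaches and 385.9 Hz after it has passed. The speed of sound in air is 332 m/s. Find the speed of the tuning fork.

7.3 m/s

f₁/f₂ = (v + v_s)/(v − v_s), so v_s = v · (f₁ − f₂)/(f₁ + f₂).
v_s = 332 × (403.2 − 385.9)/(403.2 + 385.9) = 332 × 17.3/789.1 ≈ 7.3 m/s.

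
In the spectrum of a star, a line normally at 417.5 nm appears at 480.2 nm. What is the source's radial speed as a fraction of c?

λ'/λ₀ = 1.1502 > 1 (redshift), so the source is receding.
λ'/λ₀ = √((1 + β)/(1 − β)) for a receding source ⇒ β = (r² − 1)/(r² + 1) with r = λ'/λ₀.
β = (1.3229 − 1)/(1.3229 + 1) ≈ 0.139.

0.139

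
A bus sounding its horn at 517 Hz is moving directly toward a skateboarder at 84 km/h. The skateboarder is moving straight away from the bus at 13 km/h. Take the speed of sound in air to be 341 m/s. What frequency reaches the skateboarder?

84 km/h = 23.33 m/s; 13 km/h = 3.611 m/s.
General Doppler shift: f' = f · (v − v_o)/(v − v_s).
f' = 517 × (341 − 3.611)/(341 − 23.33) = 517 × 337.39/317.67 ≈ 549 Hz.

549 Hz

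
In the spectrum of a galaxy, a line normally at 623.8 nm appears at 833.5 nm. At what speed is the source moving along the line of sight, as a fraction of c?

0.282

λ'/λ₀ = 1.3362 > 1 (redshift), so the source is receding.
λ'/λ₀ = √((1 + β)/(1 − β)) for a receding source ⇒ β = (r² − 1)/(r² + 1) with r = λ'/λ₀.
β = (1.7853 − 1)/(1.7853 + 1) ≈ 0.282.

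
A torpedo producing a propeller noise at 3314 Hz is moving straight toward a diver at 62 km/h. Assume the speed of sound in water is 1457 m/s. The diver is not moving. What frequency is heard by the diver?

62 km/h = 17.22 m/s.
With the source moving toward a stationary observer, f' = f · v/(v − v_s).
f' = 3314 × 1457/(1457 − 17.22) = 3314 × 1457/1440 ≈ 3354 Hz.

3354 Hz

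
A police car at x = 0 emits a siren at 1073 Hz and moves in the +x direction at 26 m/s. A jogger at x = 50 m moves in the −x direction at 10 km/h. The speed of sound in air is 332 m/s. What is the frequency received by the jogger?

10 km/h = 2.778 m/s.
The observer lies on the +x side, so the source is heading toward the observer and the observer is heading toward the source.
General Doppler shift: f' = f · (v + v_o)/(v − v_s).
f' = 1073 × (332 + 2.778)/(332 − 26) = 1073 × 334.78/306 ≈ 1174 Hz.

1174 Hz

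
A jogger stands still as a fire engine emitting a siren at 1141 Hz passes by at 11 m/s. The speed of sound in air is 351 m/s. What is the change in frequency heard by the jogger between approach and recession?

71.6 Hz

Approaching: f₁ = f · v/(v − v_s) = 1141 × 351/340 ≈ 1177.9 Hz.
Receding: f₂ = f · v/(v + v_s) = 1141 × 351/362 ≈ 1106.3 Hz.
Drop: f₁ − f₂ = 2f·v·v_s/(v² − v_s²) = 2 × 1141 × 351 × 11/(351² − 11²) ≈ 71.6 Hz.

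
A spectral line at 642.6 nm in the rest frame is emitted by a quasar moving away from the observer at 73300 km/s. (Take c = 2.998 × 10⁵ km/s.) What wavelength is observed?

824.7 nm

β = v/c = 73300/299800 = 0.2445.
Relativistic Doppler for wavelength: λ' = λ₀ · √((1 + β)/(1 − β)).
λ' = 642.6 × √(1.2445/0.7555) = 642.6 × 1.28345 ≈ 824.7 nm.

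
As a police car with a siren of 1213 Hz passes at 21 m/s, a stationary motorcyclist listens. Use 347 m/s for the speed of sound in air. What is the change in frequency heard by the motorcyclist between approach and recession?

Approaching: f₁ = f · v/(v − v_s) = 1213 × 347/326 ≈ 1291 Hz.
Receding: f₂ = f · v/(v + v_s) = 1213 × 347/368 ≈ 1144 Hz.
Drop: f₁ − f₂ = 2f·v·v_s/(v² − v_s²) = 2 × 1213 × 347 × 21/(347² − 21²) ≈ 147 Hz.

147 Hz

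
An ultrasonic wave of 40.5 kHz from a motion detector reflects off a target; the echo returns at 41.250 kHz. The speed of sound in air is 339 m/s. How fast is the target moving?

Double Doppler shift off a moving reflector: f₂ = f₀ · (v + u)/(v − u) (u > 0 toward emitter).
Rearranging, u = v · (f₂ − f₀)/(f₂ + f₀) = 339 × 0.750/81.750 ≈ 3.1 m/s.
So the target is moving at 3.1 m/s toward the emitter.

3.1 m/s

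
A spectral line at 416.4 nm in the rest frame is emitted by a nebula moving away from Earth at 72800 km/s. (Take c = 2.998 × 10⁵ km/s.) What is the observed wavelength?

β = v/c = 72800/299800 = 0.2428.
Relativistic Doppler for wavelength: λ' = λ₀ · √((1 + β)/(1 − β)).
λ' = 416.4 × √(1.2428/0.7572) = 416.4 × 1.28118 ≈ 533.5 nm.

533.5 nm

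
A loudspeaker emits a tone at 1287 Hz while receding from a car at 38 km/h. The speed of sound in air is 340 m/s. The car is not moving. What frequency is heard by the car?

38 km/h = 10.56 m/s.
Only the source moves, away from the listener, so f' = f · v/(v + v_s).
f' = 1287 × 340/(340 + 10.56) = 1287 × 340/350.6 ≈ 1248 Hz.

1248 Hz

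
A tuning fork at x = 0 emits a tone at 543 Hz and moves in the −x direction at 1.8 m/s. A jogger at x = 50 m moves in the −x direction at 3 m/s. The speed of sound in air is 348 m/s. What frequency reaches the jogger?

545 Hz

The observer lies on the +x side, so the source is heading away from the observer and the observer is heading toward the source.
Both move, so f' = f · (v + v_o)/(v + v_s).
f' = 543 × (348 + 3)/(348 + 1.8) = 543 × 351/349.8 ≈ 545 Hz.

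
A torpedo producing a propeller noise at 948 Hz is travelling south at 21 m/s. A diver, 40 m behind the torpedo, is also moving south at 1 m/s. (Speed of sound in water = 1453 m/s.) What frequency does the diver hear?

935 Hz

The diver is behind, so the torpedo is moving away from it while the diver is moving toward the torpedo.
With source receding and observer approaching, f' = f · (v + v_o)/(v + v_s).
f' = 948 × (1453 + 1)/(1453 + 21) = 948 × 1454/1474 ≈ 935 Hz.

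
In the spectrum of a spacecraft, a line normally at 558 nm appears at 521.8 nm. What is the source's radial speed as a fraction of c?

0.067c

λ'/λ₀ = 0.9351 < 1 (blueshift), so the source is approaching.
λ'/λ₀ = √((1 − β)/(1 + β)) for an approaching source ⇒ β = (1 − r²)/(1 + r²) with r = λ'/λ₀.
β = (1 − 0.8745)/(1 + 0.8745) ≈ 0.067.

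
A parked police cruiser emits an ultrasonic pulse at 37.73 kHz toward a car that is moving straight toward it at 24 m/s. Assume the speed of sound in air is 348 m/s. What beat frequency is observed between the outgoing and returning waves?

The car first receives the wave as a moving observer: f₁ = f₀ · (v + u)/v = 37.73 × (348 + 24)/348 ≈ 40.33 kHz.
The reflection then acts as a moving source: f₂ = f₁ · v/(v − u) ≈ 43.32 kHz.
Beat frequency (with f₀ = 37730 Hz): |f₂ − f₀| = 2u·f₀/(v − u) = 2 × 24 × 37730/324 ≈ 5590 Hz.

5590 Hz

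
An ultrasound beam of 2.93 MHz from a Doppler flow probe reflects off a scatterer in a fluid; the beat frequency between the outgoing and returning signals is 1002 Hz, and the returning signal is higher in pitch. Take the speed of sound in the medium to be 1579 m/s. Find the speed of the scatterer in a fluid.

0.27 m/s

Double Doppler shift off a moving reflector: f₂ = f₀ · (v + u)/(v − u) (u > 0 toward emitter).
Returning signal is higher, so f₂ = f₀ + Δf = 2930000 + 1002 = 2931002 Hz.
Rearranging, u = v · (f₂ − f₀)/(f₂ + f₀) = 1579 × 1002/5861002 ≈ 0.27 m/s.
So the scatterer in a fluid is moving at 0.27 m/s toward the emitter.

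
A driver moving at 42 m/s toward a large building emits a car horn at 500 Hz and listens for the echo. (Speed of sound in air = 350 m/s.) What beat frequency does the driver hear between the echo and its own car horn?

The large building receives the sound from a moving source: f₁ = f₀ · v/(v − v_e) = 500 × 350/308 ≈ 568.2 Hz.
On the return leg the driver is a moving observer: f₂ = f₁ · (v + v_e)/v = 568.2 × 392/350 ≈ 636.4 Hz.
Equivalently f₂ = f₀ · (v + v_e)/(v − v_e).
Beat against the emitted tone: |f₂ − f₀| = 2v_e·f₀/(v − v_e) = 2 × 42 × 500/308 ≈ 136 Hz.

136 Hz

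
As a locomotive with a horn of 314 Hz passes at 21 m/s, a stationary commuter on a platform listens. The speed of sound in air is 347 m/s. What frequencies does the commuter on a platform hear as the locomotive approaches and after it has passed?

Approaching: f₁ = f · v/(v − v_s) = 314 × 347/326 ≈ 334 Hz.
Receding: f₂ = f · v/(v + v_s) = 314 × 347/368 ≈ 296 Hz.

334 Hz approaching; 296 Hz receding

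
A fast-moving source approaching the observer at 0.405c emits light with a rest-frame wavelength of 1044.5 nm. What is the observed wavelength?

679.7 nm

Relativistic Doppler for wavelength: λ' = λ₀ · √((1 − β)/(1 + β)).
λ' = 1044.5 × √(0.5950/1.4050) = 1044.5 × 0.65076 ≈ 679.7 nm.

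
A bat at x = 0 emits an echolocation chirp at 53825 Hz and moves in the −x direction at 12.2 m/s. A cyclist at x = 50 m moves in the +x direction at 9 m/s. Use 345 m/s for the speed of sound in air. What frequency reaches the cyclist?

The observer lies on the +x side, so the source is heading away from the observer and the observer is heading away from the source.
General Doppler shift: f' = f · (v − v_o)/(v + v_s).
f' = 53825 × (345 − 9)/(345 + 12.2) = 53825 × 336/357.2 ≈ 50630 Hz.

50630 Hz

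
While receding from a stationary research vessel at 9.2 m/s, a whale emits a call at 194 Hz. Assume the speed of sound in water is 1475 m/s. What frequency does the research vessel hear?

193 Hz

Only the source moves, away from the listener, so f' = f · v/(v + v_s).
f' = 194 × 1475/(1475 + 9.2) = 194 × 1475/1484 ≈ 193 Hz.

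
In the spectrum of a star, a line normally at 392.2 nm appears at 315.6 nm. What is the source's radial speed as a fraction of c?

λ'/λ₀ = 0.8047 < 1 (blueshift), so the source is approaching.
λ'/λ₀ = √((1 − β)/(1 + β)) for an approaching source ⇒ β = (1 − r²)/(1 + r²) with r = λ'/λ₀.
β = (1 − 0.6475)/(1 + 0.6475) ≈ 0.214.

0.214c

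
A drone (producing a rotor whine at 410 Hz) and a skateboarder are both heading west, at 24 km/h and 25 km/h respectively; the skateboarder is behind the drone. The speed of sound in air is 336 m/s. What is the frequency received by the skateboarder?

24 km/h = 6.667 m/s; 25 km/h = 6.944 m/s.
The skateboarder is behind, so the drone is moving away from it while the skateboarder is moving toward the drone.
With source receding and observer approaching, f' = f · (v + v_o)/(v + v_s).
f' = 410 × (336 + 6.944)/(336 + 6.667) = 410 × 342.94/342.67 ≈ 410 Hz.

410 Hz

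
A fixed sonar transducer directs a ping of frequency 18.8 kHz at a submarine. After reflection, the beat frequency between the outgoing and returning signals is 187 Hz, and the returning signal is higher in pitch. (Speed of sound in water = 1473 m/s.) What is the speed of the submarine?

7.3 m/s

Double Doppler shift off a moving reflector: f₂ = f₀ · (v + u)/(v − u) (u > 0 toward emitter).
Returning signal is higher, so f₂ = f₀ + Δf = 18800 + 187 = 18987 Hz.
Rearranging, u = v · (f₂ − f₀)/(f₂ + f₀) = 1473 × 187/37787 ≈ 7.3 m/s.
So the submarine is moving at 7.3 m/s toward the emitter.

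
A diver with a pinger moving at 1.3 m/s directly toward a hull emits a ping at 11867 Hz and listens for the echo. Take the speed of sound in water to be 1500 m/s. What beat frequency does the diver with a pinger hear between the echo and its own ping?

The hull receives the sound from a moving source: f₁ = f₀ · v/(v − v_e) = 11867 × 1500/1498.7 ≈ 11877.3 Hz.
On the return leg the diver with a pinger is a moving observer: f₂ = f₁ · (v + v_e)/v = 11877.3 × 1501.3/1500 ≈ 11887.6 Hz.
Equivalently f₂ = f₀ · (v + v_e)/(v − v_e).
Beat against the emitted tone: |f₂ − f₀| = 2v_e·f₀/(v − v_e) = 2 × 1.3 × 11867/1498.7 ≈ 20.6 Hz.

20.6 Hz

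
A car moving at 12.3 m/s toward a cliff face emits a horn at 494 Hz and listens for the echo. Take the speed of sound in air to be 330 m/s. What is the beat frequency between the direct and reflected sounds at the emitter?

The cliff face receives the sound from a moving source: f₁ = f₀ · v/(v − v_e) = 494 × 330/317.7 ≈ 513.1 Hz.
On the return leg the car is a moving observer: f₂ = f₁ · (v + v_e)/v = 513.1 × 342.3/330 ≈ 532.3 Hz.
Beat against the emitted tone: |f₂ − f₀| = 2v_e·f₀/(v − v_e) = 2 × 12.3 × 494/317.7 ≈ 38.3 Hz.

38.3 Hz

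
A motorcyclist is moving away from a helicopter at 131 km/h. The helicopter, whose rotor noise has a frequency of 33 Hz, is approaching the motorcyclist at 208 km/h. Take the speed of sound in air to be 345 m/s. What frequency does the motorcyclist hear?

208 km/h = 57.78 m/s; 131 km/h = 36.39 m/s.
Both move, so f' = f · (v − v_o)/(v − v_s).
f' = 33 × (345 − 36.39)/(345 − 57.78) = 33 × 308.61/287.22 ≈ 35.5 Hz.

35.5 Hz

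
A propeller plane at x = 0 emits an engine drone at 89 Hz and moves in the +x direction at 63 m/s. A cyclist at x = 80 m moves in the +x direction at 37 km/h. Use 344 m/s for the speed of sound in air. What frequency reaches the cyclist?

106 Hz

37 km/h = 10.28 m/s.
The observer lies on the +x side, so the source is heading toward the observer and the observer is heading away from the source.
With source approaching and observer receding, f' = f · (v − v_o)/(v − v_s).
f' = 89 × (344 − 10.28)/(344 − 63) = 89 × 333.72/281 ≈ 106 Hz.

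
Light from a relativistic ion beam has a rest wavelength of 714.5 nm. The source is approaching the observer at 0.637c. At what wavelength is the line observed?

336.5 nm

Relativistic Doppler for wavelength: λ' = λ₀ · √((1 − β)/(1 + β)).
λ' = 714.5 × √(0.3630/1.6370) = 714.5 × 0.47090 ≈ 336.5 nm.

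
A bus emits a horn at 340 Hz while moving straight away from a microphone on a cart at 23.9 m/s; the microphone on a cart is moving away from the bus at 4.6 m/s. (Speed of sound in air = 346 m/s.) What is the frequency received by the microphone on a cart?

314 Hz

With source receding and observer receding, f' = f · (v − v_o)/(v + v_s).
f' = 340 × (346 − 4.6)/(346 + 23.9) = 340 × 341.4/369.9 ≈ 314 Hz.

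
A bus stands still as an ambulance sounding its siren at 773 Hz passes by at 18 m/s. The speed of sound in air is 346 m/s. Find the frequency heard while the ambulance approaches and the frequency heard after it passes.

815 Hz approaching; 735 Hz receding

Approaching: f₁ = f · v/(v − v_s) = 773 × 346/328 ≈ 815 Hz.
Receding: f₂ = f · v/(v + v_s) = 773 × 346/364 ≈ 735 Hz.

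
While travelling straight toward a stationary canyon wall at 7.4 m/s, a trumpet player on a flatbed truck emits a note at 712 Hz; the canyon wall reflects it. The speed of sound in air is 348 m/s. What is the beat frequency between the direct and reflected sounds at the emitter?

The canyon wall receives the sound from a moving source: f₁ = f₀ · v/(v − v_e) = 712 × 348/340.6 ≈ 727.5 Hz.
On the return leg the trumpet player on a flatbed truck is a moving observer: f₂ = f₁ · (v + v_e)/v = 727.5 × 355.4/348 ≈ 742.9 Hz.
Beat against the emitted tone: |f₂ − f₀| = 2v_e·f₀/(v − v_e) = 2 × 7.4 × 712/340.6 ≈ 30.9 Hz.

30.9 Hz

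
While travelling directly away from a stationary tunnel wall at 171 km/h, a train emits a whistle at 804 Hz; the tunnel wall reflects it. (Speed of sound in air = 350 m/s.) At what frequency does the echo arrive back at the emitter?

612 Hz

171 km/h = 47.5 m/s.
The tunnel wall receives the sound from a moving source: f₁ = f₀ · v/(v + v_e) = 804 × 350/397.5 ≈ 708 Hz.
On the return leg the train is a moving observer: f₂ = f₁ · (v − v_e)/v = 708 × 302.5/350 ≈ 612 Hz.
Equivalently f₂ = f₀ · (v − v_e)/(v + v_e).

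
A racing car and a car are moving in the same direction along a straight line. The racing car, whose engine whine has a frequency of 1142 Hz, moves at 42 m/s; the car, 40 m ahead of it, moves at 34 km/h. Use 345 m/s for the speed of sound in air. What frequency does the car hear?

1265 Hz

34 km/h = 9.444 m/s.
The car is ahead, so the racing car is moving toward it while the car is moving away from the racing car.
With source approaching and observer receding, f' = f · (v − v_o)/(v − v_s).
f' = 1142 × (345 − 9.444)/(345 − 42) = 1142 × 335.56/303 ≈ 1265 Hz.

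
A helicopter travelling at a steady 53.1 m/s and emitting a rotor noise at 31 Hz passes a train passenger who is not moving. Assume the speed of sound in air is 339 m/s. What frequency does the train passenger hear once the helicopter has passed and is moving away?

26.8 Hz

Receding: f₂ = f · v/(v + v_s) = 31 × 339/392.1 ≈ 26.8 Hz.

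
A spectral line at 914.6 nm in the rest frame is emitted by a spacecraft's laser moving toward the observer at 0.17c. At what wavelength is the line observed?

770.3 nm

Relativistic Doppler for wavelength: λ' = λ₀ · √((1 − β)/(1 + β)).
λ' = 914.6 × √(0.8300/1.1700) = 914.6 × 0.84226 ≈ 770.3 nm.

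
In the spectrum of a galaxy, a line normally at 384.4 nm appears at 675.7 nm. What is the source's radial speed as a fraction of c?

λ'/λ₀ = 1.7578 > 1 (redshift), so the source is receding.
λ'/λ₀ = √((1 + β)/(1 − β)) for a receding source ⇒ β = (r² − 1)/(r² + 1) with r = λ'/λ₀.
β = (3.0899 − 1)/(3.0899 + 1) ≈ 0.511.

0.511c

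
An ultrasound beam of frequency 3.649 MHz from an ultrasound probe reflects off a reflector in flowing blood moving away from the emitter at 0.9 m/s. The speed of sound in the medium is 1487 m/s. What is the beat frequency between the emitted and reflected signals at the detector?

4414 Hz

At the reflector in flowing blood (a moving observer), f₁ = f₀ · (v − u)/v = 3.649 × 1486.1/1487 ≈ 3.64679 MHz.
On reflection it acts as a source moving away from the stationary detector: f₂ = f₁ · v/(v + u) = 3.64679 × 1487/1487.9 ≈ 3.64459 MHz.
Beat frequency (with f₀ = 3649000 Hz): |f₂ − f₀| = 2u·f₀/(v + u) = 2 × 0.9 × 3649000/1487.9 ≈ 4414 Hz.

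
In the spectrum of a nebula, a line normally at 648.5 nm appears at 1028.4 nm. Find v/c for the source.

0.431c

λ'/λ₀ = 1.5858 > 1 (redshift), so the source is receding.
λ'/λ₀ = √((1 + β)/(1 − β)) for a receding source ⇒ β = (r² − 1)/(r² + 1) with r = λ'/λ₀.
β = (2.5148 − 1)/(2.5148 + 1) ≈ 0.431.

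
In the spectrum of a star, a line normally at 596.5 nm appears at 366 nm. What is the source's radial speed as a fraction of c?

0.453

λ'/λ₀ = 0.6136 < 1 (blueshift), so the source is approaching.
λ'/λ₀ = √((1 − β)/(1 + β)) for an approaching source ⇒ β = (1 − r²)/(1 + r²) with r = λ'/λ₀.
β = (1 − 0.3765)/(1 + 0.3765) ≈ 0.453.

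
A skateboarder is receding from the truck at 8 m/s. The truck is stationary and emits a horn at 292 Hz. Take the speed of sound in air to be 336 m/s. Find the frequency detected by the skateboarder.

Moving observer, stationary source: f' = f · (v − v_o)/v.
f' = 292 × (336 − 8)/336 = 292 × 328/336 ≈ 285 Hz.

285 Hz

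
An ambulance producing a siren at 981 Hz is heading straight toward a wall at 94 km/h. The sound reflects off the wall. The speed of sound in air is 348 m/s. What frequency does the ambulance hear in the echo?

1140 Hz

94 km/h = 26.11 m/s.
The wall receives the sound from a moving source: f₁ = f₀ · v/(v − v_e) = 981 × 348/321.89 ≈ 1061 Hz.
On the return leg the ambulance is a moving observer: f₂ = f₁ · (v + v_e)/v = 1061 × 374.11/348 ≈ 1140 Hz.
Equivalently f₂ = f₀ · (v + v_e)/(v − v_e).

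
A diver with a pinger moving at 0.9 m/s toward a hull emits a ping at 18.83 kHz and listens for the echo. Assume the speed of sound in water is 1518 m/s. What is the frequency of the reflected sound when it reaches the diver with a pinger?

18.85 kHz

The hull receives the sound from a moving source: f₁ = f₀ · v/(v − v_e) = 18.83 × 1518/1517.1 ≈ 18.84 kHz.
On the return leg the diver with a pinger is a moving observer: f₂ = f₁ · (v + v_e)/v = 18.84 × 1518.9/1518 ≈ 18.85 kHz.
Equivalently f₂ = f₀ · (v + v_e)/(v − v_e).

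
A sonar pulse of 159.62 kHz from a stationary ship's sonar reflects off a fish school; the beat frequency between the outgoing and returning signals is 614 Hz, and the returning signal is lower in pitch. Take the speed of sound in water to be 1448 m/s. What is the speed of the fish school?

Double Doppler shift off a moving reflector: f₂ = f₀ · (v + u)/(v − u) (u > 0 toward emitter).
Returning signal is lower, so f₂ = f₀ − Δf = 159620 − 614 = 159006 Hz.
Rearranging, u = v · (f₂ − f₀)/(f₂ + f₀) = 1448 × -614/318626 ≈ -2.79 m/s.
So the fish school is moving at 2.79 m/s away from the emitter.

2.79 m/s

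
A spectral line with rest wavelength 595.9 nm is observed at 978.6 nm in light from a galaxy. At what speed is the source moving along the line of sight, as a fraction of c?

0.459

λ'/λ₀ = 1.6422 > 1 (redshift), so the source is receding.
λ'/λ₀ = √((1 + β)/(1 − β)) for a receding source ⇒ β = (r² − 1)/(r² + 1) with r = λ'/λ₀.
β = (2.6969 − 1)/(2.6969 + 1) ≈ 0.459.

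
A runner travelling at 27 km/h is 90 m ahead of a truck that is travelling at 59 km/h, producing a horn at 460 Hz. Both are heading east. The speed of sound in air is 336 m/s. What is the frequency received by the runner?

59 km/h = 16.39 m/s; 27 km/h = 7.5 m/s.
The runner is ahead, so the truck is moving toward it while the runner is moving away from the truck.
General Doppler shift: f' = f · (v − v_o)/(v − v_s).
f' = 460 × (336 − 7.5)/(336 − 16.39) = 460 × 328.5/319.61 ≈ 473 Hz.

473 Hz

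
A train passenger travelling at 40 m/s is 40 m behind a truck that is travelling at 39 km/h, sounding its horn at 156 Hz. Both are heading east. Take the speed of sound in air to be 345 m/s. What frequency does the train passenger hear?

169 Hz

39 km/h = 10.83 m/s.
The train passenger is behind, so the truck is moving away from it while the train passenger is moving toward the truck.
Both move, so f' = f · (v + v_o)/(v + v_s).
f' = 156 × (345 + 40)/(345 + 10.83) = 156 × 385/355.83 ≈ 169 Hz.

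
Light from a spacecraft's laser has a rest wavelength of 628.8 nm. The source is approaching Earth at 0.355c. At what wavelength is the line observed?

Relativistic Doppler for wavelength: λ' = λ₀ · √((1 − β)/(1 + β)).
λ' = 628.8 × √(0.6450/1.3550) = 628.8 × 0.68994 ≈ 433.8 nm.

433.8 nm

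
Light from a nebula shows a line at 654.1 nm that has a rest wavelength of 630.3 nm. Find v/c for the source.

0.037c

λ'/λ₀ = 1.0378 > 1 (redshift), so the source is receding.
λ'/λ₀ = √((1 + β)/(1 − β)) for a receding source ⇒ β = (r² − 1)/(r² + 1) with r = λ'/λ₀.
β = (1.0769 − 1)/(1.0769 + 1) ≈ 0.037.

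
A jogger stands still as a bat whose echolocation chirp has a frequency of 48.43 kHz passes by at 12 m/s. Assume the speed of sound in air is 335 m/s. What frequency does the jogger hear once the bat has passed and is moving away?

Receding: f₂ = f · v/(v + v_s) = 48.43 × 335/347 ≈ 46.8 kHz.

46.8 kHz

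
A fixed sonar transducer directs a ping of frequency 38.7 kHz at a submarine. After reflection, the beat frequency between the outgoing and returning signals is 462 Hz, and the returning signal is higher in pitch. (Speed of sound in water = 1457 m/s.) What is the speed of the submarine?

Double Doppler shift off a moving reflector: f₂ = f₀ · (v + u)/(v − u) (u > 0 toward emitter).
Returning signal is higher, so f₂ = f₀ + Δf = 38700 + 462 = 39162 Hz.
Rearranging, u = v · (f₂ − f₀)/(f₂ + f₀) = 1457 × 462/77862 ≈ 8.6 m/s.
So the submarine is moving at 8.6 m/s toward the emitter.

8.6 m/s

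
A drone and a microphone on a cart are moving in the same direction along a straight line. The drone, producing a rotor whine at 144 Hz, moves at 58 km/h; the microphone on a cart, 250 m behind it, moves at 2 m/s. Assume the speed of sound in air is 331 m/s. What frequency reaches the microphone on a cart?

58 km/h = 16.11 m/s.
The microphone on a cart is behind, so the drone is moving away from it while the microphone on a cart is moving toward the drone.
General Doppler shift: f' = f · (v + v_o)/(v + v_s).
f' = 144 × (331 + 2)/(331 + 16.11) = 144 × 333/347.11 ≈ 138 Hz.

138 Hz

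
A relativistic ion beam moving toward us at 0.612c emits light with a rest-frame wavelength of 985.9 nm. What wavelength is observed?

Relativistic Doppler for wavelength: λ' = λ₀ · √((1 − β)/(1 + β)).
λ' = 985.9 × √(0.3880/1.6120) = 985.9 × 0.49061 ≈ 483.7 nm.

483.7 nm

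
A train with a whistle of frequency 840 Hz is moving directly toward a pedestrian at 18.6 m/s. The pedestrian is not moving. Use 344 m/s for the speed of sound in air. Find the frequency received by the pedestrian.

888 Hz

With the source moving toward a stationary observer, f' = f · v/(v − v_s).
f' = 840 × 344/(344 − 18.6) = 840 × 344/325.4 ≈ 888 Hz.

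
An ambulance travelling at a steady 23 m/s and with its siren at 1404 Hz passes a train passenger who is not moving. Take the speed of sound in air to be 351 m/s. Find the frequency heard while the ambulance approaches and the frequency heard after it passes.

1502 Hz approaching; 1318 Hz receding

Approaching: f₁ = f · v/(v − v_s) = 1404 × 351/328 ≈ 1502 Hz.
Receding: f₂ = f · v/(v + v_s) = 1404 × 351/374 ≈ 1318 Hz.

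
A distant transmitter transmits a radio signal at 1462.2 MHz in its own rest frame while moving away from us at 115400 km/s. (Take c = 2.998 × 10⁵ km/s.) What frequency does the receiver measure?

974.4 MHz

β = v/c = 115400/299800 = 0.3849.
Relativistic Doppler for frequency: f' = f₀ · √((1 − β)/(1 + β)).
f' = 1462.2 × √(0.6151/1.3849) = 1462.2 × 0.66643 ≈ 974.4 MHz.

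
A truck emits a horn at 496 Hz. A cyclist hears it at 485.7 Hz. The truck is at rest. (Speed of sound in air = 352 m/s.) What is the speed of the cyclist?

7.3 m/s

f' < f, so the cyclist is receding.
f' = f · (v − v_o)/v ⇒ v_o = v · |f'/f − 1|.
v_o = 352 × |485.7/496 − 1| = 352 × 0.02077 ≈ 7.3 m/s.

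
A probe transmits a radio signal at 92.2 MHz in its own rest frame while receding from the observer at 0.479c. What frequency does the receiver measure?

Relativistic Doppler for frequency: f' = f₀ · √((1 − β)/(1 + β)).
f' = 92.2 × √(0.5210/1.4790) = 92.2 × 0.59352 ≈ 54.7 MHz.

54.7 MHz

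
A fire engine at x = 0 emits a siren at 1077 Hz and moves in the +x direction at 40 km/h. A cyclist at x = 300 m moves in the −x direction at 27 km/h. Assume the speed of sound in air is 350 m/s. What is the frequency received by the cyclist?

1136 Hz

40 km/h = 11.11 m/s; 27 km/h = 7.5 m/s.
The observer lies on the +x side, so the source is heading toward the observer and the observer is heading toward the source.
Both move, so f' = f · (v + v_o)/(v − v_s).
f' = 1077 × (350 + 7.5)/(350 − 11.11) = 1077 × 357.5/338.89 ≈ 1136 Hz.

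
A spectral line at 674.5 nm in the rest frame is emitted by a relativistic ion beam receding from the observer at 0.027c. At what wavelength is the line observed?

Relativistic Doppler for wavelength: λ' = λ₀ · √((1 + β)/(1 − β)).
λ' = 674.5 × √(1.0270/0.9730) = 674.5 × 1.02737 ≈ 693.0 nm.

693.0 nm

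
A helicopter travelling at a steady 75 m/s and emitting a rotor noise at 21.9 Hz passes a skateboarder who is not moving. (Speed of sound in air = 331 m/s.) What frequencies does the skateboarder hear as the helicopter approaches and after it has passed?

Approaching: f₁ = f · v/(v − v_s) = 21.9 × 331/256 ≈ 28.3 Hz.
Receding: f₂ = f · v/(v + v_s) = 21.9 × 331/406 ≈ 17.9 Hz.

28.3 Hz approaching; 17.9 Hz receding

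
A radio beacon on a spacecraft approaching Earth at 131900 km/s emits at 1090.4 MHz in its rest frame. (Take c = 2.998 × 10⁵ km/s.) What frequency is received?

β = v/c = 131900/299800 = 0.4400.
Relativistic Doppler for frequency: f' = f₀ · √((1 + β)/(1 − β)).
f' = 1090.4 × √(1.4400/0.5600) = 1090.4 × 1.60349 ≈ 1748.4 MHz.

1748.4 MHz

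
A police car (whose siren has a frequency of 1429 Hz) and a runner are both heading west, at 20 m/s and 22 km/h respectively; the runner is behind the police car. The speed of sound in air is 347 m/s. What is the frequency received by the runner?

22 km/h = 6.111 m/s.
The runner is behind, so the police car is moving away from it while the runner is moving toward the police car.
Both move, so f' = f · (v + v_o)/(v + v_s).
f' = 1429 × (347 + 6.111)/(347 + 20) = 1429 × 353.11/367 ≈ 1375 Hz.

1375 Hz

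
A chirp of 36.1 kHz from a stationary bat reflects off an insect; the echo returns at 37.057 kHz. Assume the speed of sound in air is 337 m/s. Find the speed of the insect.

4.4 m/s

Double Doppler shift off a moving reflector: f₂ = f₀ · (v + u)/(v − u) (u > 0 toward emitter).
Rearranging, u = v · (f₂ − f₀)/(f₂ + f₀) = 337 × 0.957/73.157 ≈ 4.4 m/s.
So the insect is moving at 4.4 m/s toward the emitter.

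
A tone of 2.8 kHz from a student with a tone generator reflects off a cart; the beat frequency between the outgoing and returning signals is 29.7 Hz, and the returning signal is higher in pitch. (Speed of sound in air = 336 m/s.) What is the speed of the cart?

1.77 m/s

Double Doppler shift off a moving reflector: f₂ = f₀ · (v + u)/(v − u) (u > 0 toward emitter).
Returning signal is higher, so f₂ = f₀ + Δf = 2800 + 29.7 = 2829.7 Hz.
Rearranging, u = v · (f₂ − f₀)/(f₂ + f₀) = 336 × 29.7/5629.7 ≈ 1.77 m/s.
So the cart is moving at 1.77 m/s toward the emitter.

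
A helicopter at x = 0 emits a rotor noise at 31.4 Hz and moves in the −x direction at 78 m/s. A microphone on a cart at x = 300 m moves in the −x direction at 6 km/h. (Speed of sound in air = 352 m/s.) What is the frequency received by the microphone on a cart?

25.8 Hz

6 km/h = 1.667 m/s.
The observer lies on the +x side, so the source is heading away from the observer and the observer is heading toward the source.
Both move, so f' = f · (v + v_o)/(v + v_s).
f' = 31.4 × (352 + 1.667)/(352 + 78) = 31.4 × 353.67/430 ≈ 25.8 Hz.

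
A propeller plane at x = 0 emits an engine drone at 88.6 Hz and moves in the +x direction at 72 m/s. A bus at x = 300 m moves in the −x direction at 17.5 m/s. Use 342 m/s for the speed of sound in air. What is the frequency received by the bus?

The observer lies on the +x side, so the source is heading toward the observer and the observer is heading toward the source.
Both move, so f' = f · (v + v_o)/(v − v_s).
f' = 88.6 × (342 + 17.5)/(342 − 72) = 88.6 × 359.5/270 ≈ 118 Hz.

118 Hz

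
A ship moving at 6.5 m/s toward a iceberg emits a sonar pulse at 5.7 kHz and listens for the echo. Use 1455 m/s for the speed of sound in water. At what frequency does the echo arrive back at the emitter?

The iceberg receives the sound from a moving source: f₁ = f₀ · v/(v − v_e) = 5.7 × 1455/1448.5 ≈ 5.73 kHz.
On the return leg the ship is a moving observer: f₂ = f₁ · (v + v_e)/v = 5.73 × 1461.5/1455 ≈ 5.75 kHz.
Equivalently f₂ = f₀ · (v + v_e)/(v − v_e).

5.75 kHz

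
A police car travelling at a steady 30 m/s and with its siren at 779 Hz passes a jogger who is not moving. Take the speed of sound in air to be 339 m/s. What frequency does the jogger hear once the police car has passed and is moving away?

Receding: f₂ = f · v/(v + v_s) = 779 × 339/369 ≈ 716 Hz.

716 Hz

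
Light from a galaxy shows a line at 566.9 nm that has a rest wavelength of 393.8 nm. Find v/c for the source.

0.349c

λ'/λ₀ = 1.4396 > 1 (redshift), so the source is receding.
λ'/λ₀ = √((1 + β)/(1 − β)) for a receding source ⇒ β = (r² − 1)/(r² + 1) with r = λ'/λ₀.
β = (2.0723 − 1)/(2.0723 + 1) ≈ 0.349.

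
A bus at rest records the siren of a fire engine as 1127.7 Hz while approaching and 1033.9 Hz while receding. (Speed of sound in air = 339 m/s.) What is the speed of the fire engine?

14.7 m/s

f₁/f₂ = (v + v_s)/(v − v_s), so v_s = v · (f₁ − f₂)/(f₁ + f₂).
v_s = 339 × (1127.7 − 1033.9)/(1127.7 + 1033.9) = 339 × 93.8/2161.6 ≈ 14.7 m/s.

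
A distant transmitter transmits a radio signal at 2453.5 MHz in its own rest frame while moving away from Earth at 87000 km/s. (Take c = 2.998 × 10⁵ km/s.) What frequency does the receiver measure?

β = v/c = 87000/299800 = 0.2902.
Relativistic Doppler for frequency: f' = f₀ · √((1 − β)/(1 + β)).
f' = 2453.5 × √(0.7098/1.2902) = 2453.5 × 0.74172 ≈ 1819.8 MHz.

1819.8 MHz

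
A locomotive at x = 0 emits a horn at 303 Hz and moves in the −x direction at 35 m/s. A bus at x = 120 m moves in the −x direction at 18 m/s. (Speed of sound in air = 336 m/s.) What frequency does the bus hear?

The observer lies on the +x side, so the source is heading away from the observer and the observer is heading toward the source.
General Doppler shift: f' = f · (v + v_o)/(v + v_s).
f' = 303 × (336 + 18)/(336 + 35) = 303 × 354/371 ≈ 289 Hz.

289 Hz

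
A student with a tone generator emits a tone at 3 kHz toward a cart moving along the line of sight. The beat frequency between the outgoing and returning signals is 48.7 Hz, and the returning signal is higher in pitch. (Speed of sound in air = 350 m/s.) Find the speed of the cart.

Double Doppler shift off a moving reflector: f₂ = f₀ · (v + u)/(v − u) (u > 0 toward emitter).
Returning signal is higher, so f₂ = f₀ + Δf = 3000 + 48.7 = 3048.7 Hz.
Rearranging, u = v · (f₂ − f₀)/(f₂ + f₀) = 350 × 48.7/6048.7 ≈ 2.82 m/s.
So the cart is moving at 2.82 m/s toward the emitter.

2.82 m/s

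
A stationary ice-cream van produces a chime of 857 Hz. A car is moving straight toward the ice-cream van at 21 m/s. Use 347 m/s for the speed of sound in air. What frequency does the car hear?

Only the observer moves, toward the source, so f' = f · (v + v_o)/v.
f' = 857 × (347 + 21)/347 = 857 × 368/347 ≈ 909 Hz.

909 Hz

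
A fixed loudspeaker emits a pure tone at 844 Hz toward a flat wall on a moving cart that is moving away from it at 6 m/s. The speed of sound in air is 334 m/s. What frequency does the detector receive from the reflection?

814 Hz

The flat wall on a moving cart first receives the wave as a moving observer: f₁ = f₀ · (v − u)/v = 844 × (334 − 6)/334 ≈ 829 Hz.
The reflection then acts as a moving source: f₂ = f₁ · v/(v + u) ≈ 814 Hz.
Equivalently f₂ = f₀ · (v − u)/(v + u).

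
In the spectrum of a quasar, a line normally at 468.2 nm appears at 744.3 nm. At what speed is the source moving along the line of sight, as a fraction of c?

λ'/λ₀ = 1.5897 > 1 (redshift), so the source is receding.
λ'/λ₀ = √((1 + β)/(1 − β)) for a receding source ⇒ β = (r² − 1)/(r² + 1) with r = λ'/λ₀.
β = (2.5272 − 1)/(2.5272 + 1) ≈ 0.433.

0.433c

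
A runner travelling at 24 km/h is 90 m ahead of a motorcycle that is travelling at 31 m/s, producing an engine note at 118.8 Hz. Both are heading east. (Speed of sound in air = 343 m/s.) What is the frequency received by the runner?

24 km/h = 6.667 m/s.
The runner is ahead, so the motorcycle is moving toward it while the runner is moving away from the motorcycle.
General Doppler shift: f' = f · (v − v_o)/(v − v_s).
f' = 118.8 × (343 − 6.667)/(343 − 31) = 118.8 × 336.33/312 ≈ 128 Hz.

128 Hz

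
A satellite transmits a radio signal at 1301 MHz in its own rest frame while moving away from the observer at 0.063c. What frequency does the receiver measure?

Relativistic Doppler for frequency: f' = f₀ · √((1 − β)/(1 + β)).
f' = 1301 × √(0.9370/1.0630) = 1301 × 0.93887 ≈ 1221.5 MHz.

1221.5 MHz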